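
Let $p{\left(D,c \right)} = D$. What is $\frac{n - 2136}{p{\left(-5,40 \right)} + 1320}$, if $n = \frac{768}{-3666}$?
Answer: $- \frac{1305224}{803465} \approx -1.6245$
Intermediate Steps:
$n = - \frac{128}{611}$ ($n = 768 \left(- \frac{1}{3666}\right) = - \frac{128}{611} \approx -0.20949$)
$\frac{n - 2136}{p{\left(-5,40 \right)} + 1320} = \frac{- \frac{128}{611} - 2136}{-5 + 1320} = - \frac{1305224}{611 \cdot 1315} = \left(- \frac{1305224}{611}\right) \frac{1}{1315} = - \frac{1305224}{803465}$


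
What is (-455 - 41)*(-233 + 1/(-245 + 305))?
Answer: 1733396/15 ≈ 1.1556e+5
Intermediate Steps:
(-455 - 41)*(-233 + 1/(-245 + 305)) = -496*(-233 + 1/60) = -496*(-13979/60) = 1733396/15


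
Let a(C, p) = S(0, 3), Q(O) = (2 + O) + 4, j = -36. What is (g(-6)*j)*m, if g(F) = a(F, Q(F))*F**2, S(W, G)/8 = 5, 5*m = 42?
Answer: -435456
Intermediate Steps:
m = 42/5 (m = (1/5)*42 = 42/5 ≈ 8.4000)
Q(O) = 6 + O
S(W, G) = 40 (S(W, G) = 8*5 = 40)
a(C, p) = 40
g(F) = 40*F**2
(g(-6)*j)*m = ((40*(-6)**2)*(-36))*(42/5) = ((40*36)*(-36))*(42/5) = (1440*(-36))*(42/5) = -51840*42/5 = -435456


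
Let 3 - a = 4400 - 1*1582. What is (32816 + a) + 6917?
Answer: 36918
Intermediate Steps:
a = -2815 (a = 3 - (4400 - 1*1582) = 3 - (4400 - 1582) = 3 - 1*2818 = 3 - 2818 = -2815)
(32816 + a) + 6917 = (32816 - 2815) + 6917 = 30001 + 6917 = 36918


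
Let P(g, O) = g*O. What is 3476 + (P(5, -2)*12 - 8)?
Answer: 3348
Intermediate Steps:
P(g, O) = O*g
3476 + (P(5, -2)*12 - 8) = 3476 + (-2*5*12 - 8) = 3476 + (-10*12 - 8) = 3476 + (-120 - 8) = 3476 - 128 = 3348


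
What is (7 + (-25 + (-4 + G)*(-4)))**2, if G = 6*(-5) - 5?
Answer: 19044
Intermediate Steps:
G = -35 (G = -30 - 5 = -35)
(7 + (-25 + (-4 + G)*(-4)))**2 = (7 + (-25 + (-4 - 35)*(-4)))**2 = (7 + (-25 - 39*(-4)))**2 = (7 + (-25 + 156))**2 = (7 + 131)**2 = 138**2 = 19044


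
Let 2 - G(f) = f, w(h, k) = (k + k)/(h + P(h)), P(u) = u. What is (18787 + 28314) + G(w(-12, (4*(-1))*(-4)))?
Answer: 141313/3 ≈ 47104.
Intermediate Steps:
w(h, k) = k/h (w(h, k) = (k + k)/(h + h) = (2*k)/((2*h)) = (2*k)*(1/(2*h)) = k/h)
G(f) = 2 - f
(18787 + 28314) + G(w(-12, (4*(-1))*(-4))) = (18787 + 28314) + (2 - (4*(-1))*(-4)/(-12)) = 47101 + (2 - (-4*(-4))*(-1)/12) = 47101 + (2 - 16*(-1)/12) = 47101 + (2 - 1*(-4/3)) = 47101 + (2 + 4/3) = 47101 + 10/3 = 141313/3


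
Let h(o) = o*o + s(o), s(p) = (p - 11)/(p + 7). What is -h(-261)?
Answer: -8651503/127 ≈ -68122.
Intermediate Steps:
s(p) = (-11 + p)/(7 + p)
h(o) = o**2 + (-11 + o)/(7 + o) (h(o) = o*o + (-11 + o)/(7 + o) = o**2 + (-11 + o)/(7 + o))
-h(-261) = -(-11 - 261 + (-261)**2*(7 - 261))/(7 - 261) = -(-11 - 261 + 68121*(-254))/(-254) = -(-1)*(-11 - 261 - 17302734)/254 = -(-1)*(-17303006)/254 = -1*8651503/127 = -8651503/127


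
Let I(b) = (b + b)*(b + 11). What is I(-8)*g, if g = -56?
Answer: 2688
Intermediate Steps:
I(b) = 2*b*(11 + b) (I(b) = (2*b)*(11 + b) = 2*b*(11 + b))
I(-8)*g = (2*(-8)*(11 - 8))*(-56) = (2*(-8)*3)*(-56) = -48*(-56) = 2688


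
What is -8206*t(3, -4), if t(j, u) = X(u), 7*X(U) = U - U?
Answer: 0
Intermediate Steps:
X(U) = 0 (X(U) = (U - U)/7 = (⅐)*0 = 0)
t(j, u) = 0
-8206*t(3, -4) = -8206*0 = 0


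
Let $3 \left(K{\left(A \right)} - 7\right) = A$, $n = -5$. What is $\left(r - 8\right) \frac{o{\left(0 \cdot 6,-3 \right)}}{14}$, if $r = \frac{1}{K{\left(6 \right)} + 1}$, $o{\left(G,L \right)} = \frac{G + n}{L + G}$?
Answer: $- \frac{79}{84} \approx -0.94048$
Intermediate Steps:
$K{\left(A \right)} = 7 + \frac{A}{3}$
$o{\left(G,L \right)} = \frac{-5 + G}{G + L}$ ($o{\left(G,L \right)} = \frac{G - 5}{L + G} = \frac{-5 + G}{G + L}$)
$r = \frac{1}{10}$ ($r = \frac{1}{\left(7 + \frac{1}{3} \cdot 6\right) + 1} = \frac{1}{\left(7 + 2\right) + 1} = \frac{1}{9 + 1} = \frac{1}{10} \approx 0.1$)
$\left(r - 8\right) \frac{o{\left(0 \cdot 6,-3 \right)}}{14} = \left(\frac{1}{10} - 8\right) \frac{\frac{1}{0 \cdot 6 - 3} \left(-5 + 0 \cdot 6\right)}{14} = - \frac{79 \frac{-5 + 0}{0 - 3} \cdot \frac{1}{14}}{10} = - \frac{79 \frac{1}{-3} \left(-5\right) \frac{1}{14}}{10} = - \frac{79 \left(- \frac{1}{3}\right) \left(-5\right) \frac{1}{14}}{10} = - \frac{79 \cdot \frac{5}{3} \cdot \frac{1}{14}}{10} = \left(- \frac{79}{10}\right) \frac{5}{42} = - \frac{79}{84}$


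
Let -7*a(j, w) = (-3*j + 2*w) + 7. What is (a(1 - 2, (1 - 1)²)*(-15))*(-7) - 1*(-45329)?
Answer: 45179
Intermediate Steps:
a(j, w) = -1 - 2*w/7 + 3*j/7 (a(j, w) = -((-3*j + 2*w) + 7)/7 = -(7 - 3*j + 2*w)/7 = -1 - 2*w/7 + 3*j/7)
(a(1 - 2, (1 - 1)²)*(-15))*(-7) - 1*(-45329) = ((-1 - 2*(1 - 1)²/7 + 3*(1 - 2)/7)*(-15))*(-7) - 1*(-45329) = ((-1 - 2/7*0² + (3/7)*(-1))*(-15))*(-7) + 45329 = ((-1 - 2/7*0 - 3/7)*(-15))*(-7) + 45329 = ((-1 + 0 - 3/7)*(-15))*(-7) + 45329 = -10/7*(-15)*(-7) + 45329 = (150/7)*(-7) + 45329 = -150 + 45329 = 45179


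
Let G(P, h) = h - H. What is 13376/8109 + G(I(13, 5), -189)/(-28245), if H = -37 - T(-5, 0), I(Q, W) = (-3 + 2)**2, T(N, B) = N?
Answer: 126359411/76346235 ≈ 1.6551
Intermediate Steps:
I(Q, W) = 1 (I(Q, W) = (-1)**2 = 1)
H = -32 (H = -37 - 1*(-5) = -37 + 5 = -32)
G(P, h) = 32 + h (G(P, h) = h - 1*(-32) = h + 32 = 32 + h)
13376/8109 + G(I(13, 5), -189)/(-28245) = 13376/8109 + (32 - 189)/(-28245) = 13376*(1/8109) - 157*(-1/28245) = 13376/8109 + 157/28245 = 126359411/76346235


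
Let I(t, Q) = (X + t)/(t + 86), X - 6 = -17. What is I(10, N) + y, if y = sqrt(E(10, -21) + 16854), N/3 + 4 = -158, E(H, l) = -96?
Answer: -1/96 + 21*sqrt(38) ≈ 129.44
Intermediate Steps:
X = -11 (X = 6 - 17 = -11)
N = -486 (N = -12 + 3*(-158) = -12 - 474 = -486)
I(t, Q) = (-11 + t)/(86 + t) (I(t, Q) = (-11 + t)/(t + 86) = (-11 + t)/(86 + t))
y = 21*sqrt(38) (y = sqrt(-96 + 16854) = sqrt(16758) = 21*sqrt(38) ≈ 129.45)
I(10, N) + y = (-11 + 10)/(86 + 10) + 21*sqrt(38) = -1/96 + 21*sqrt(38)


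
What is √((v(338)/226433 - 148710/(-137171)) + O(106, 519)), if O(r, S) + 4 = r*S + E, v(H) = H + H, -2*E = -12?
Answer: √53076422606270322764104702/31060041043 ≈ 234.56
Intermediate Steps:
E = 6 (E = -½*(-12) = 6)
v(H) = 2*H
O(r, S) = 2 + S*r (O(r, S) = -4 + (r*S + 6) = -4 + (S*r + 6) = -4 + (6 + S*r) = 2 + S*r)
√((v(338)/226433 - 148710/(-137171)) + O(106, 519)) = √(((2*338)/226433 - 148710/(-137171)) + (2 + 519*106)) = √((676*(1/226433) - 148710*(-1/137171)) + (2 + 55014)) = √((676/226433 + 148710/137171) + 55016) = √(33765579026/31060041043 + 55016) = √(1708832983600714/31060041043) = √53076422606270322764104702/31060041043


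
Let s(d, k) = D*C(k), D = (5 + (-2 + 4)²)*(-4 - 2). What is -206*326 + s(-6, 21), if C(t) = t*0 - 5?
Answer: -66886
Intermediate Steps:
C(t) = -5 (C(t) = 0 - 5 = -5)
D = -54 (D = (5 + 2²)*(-6) = (5 + 4)*(-6) = 9*(-6) = -54)
s(d, k) = 270 (s(d, k) = -54*(-5) = 270)
-206*326 + s(-6, 21) = -206*326 + 270 = -67156 + 270 = -66886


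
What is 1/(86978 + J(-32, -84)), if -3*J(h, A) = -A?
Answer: 1/86950 ≈ 1.1501e-5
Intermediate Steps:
J(h, A) = A/3 (J(h, A) = -(-1)*A/3 = A/3)
1/(86978 + J(-32, -84)) = 1/(86978 + (⅓)*(-84)) = 1/(86978 - 28) = 1/86950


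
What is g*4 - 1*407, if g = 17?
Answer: -339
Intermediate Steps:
g*4 - 1*407 = 17*4 - 1*407 = 68 - 407 = -339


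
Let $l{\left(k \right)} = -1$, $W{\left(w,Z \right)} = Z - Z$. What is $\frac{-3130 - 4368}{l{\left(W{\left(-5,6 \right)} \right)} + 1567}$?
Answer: $- \frac{3749}{783} \approx -4.788$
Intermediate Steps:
$W{\left(w,Z \right)} = 0$
$\frac{-3130 - 4368}{l{\left(W{\left(-5,6 \right)} \right)} + 1567} = \frac{-3130 - 4368}{-1 + 1567} = - \frac{7498}{1566} = \left(-7498\right) \frac{1}{1566} = - \frac{3749}{783}$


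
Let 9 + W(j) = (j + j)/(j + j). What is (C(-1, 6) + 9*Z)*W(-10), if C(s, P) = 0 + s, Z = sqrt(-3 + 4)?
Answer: -64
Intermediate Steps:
W(j) = -8 (W(j) = -9 + (j + j)/(j + j) = -9 + (2*j)/((2*j)) = -9 + (2*j)*(1/(2*j)) = -9 + 1 = -8)
Z = 1 (Z = sqrt(1) = 1)
C(s, P) = s
(C(-1, 6) + 9*Z)*W(-10) = (-1 + 9*1)*(-8) = (-1 + 9)*(-8) = 8*(-8) = -64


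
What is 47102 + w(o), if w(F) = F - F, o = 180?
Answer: 47102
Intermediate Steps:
w(F) = 0
47102 + w(o) = 47102 + 0 = 47102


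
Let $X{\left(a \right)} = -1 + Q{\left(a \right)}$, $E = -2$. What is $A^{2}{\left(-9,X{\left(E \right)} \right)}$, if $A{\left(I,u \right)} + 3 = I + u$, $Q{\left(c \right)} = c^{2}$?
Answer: $81$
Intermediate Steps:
$X{\left(a \right)} = -1 + a^{2}$
$A{\left(I,u \right)} = -3 + I + u$ ($A{\left(I,u \right)} = -3 + \left(I + u\right) = -3 + I + u$)
$A^{2}{\left(-9,X{\left(E \right)} \right)} = \left(-3 - 9 - \left(1 - \left(-2\right)^{2}\right)\right)^{2} = \left(-3 - 9 + \left(-1 + 4\right)\right)^{2} = \left(-3 - 9 + 3\right)^{2} = \left(-9\right)^{2} = 81$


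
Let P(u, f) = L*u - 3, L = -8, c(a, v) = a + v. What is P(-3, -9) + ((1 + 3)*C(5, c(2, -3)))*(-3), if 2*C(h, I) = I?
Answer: 27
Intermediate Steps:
C(h, I) = I/2
P(u, f) = -3 - 8*u (P(u, f) = -8*u - 3 = -3 - 8*u)
P(-3, -9) + ((1 + 3)*C(5, c(2, -3)))*(-3) = (-3 - 8*(-3)) + ((1 + 3)*((2 - 3)/2))*(-3) = (-3 + 24) + (4*((½)*(-1)))*(-3) = 21 + (4*(-½))*(-3) = 21 - 2*(-3) = 21 + 6 = 27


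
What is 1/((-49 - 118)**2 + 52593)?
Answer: 1/80482 ≈ 1.2425e-5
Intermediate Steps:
1/((-49 - 118)**2 + 52593) = 1/((-167)**2 + 52593) = 1/(27889 + 52593) = 1/80482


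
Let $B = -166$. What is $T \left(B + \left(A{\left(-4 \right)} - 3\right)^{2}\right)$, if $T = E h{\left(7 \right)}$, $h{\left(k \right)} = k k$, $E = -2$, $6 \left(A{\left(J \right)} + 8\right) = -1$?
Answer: $\frac{72863}{18} \approx 4047.9$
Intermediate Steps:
$A{\left(J \right)} = - \frac{49}{6}$ ($A{\left(J \right)} = -8 + \frac{1}{6} \left(-1\right) = -8 - \frac{1}{6} = - \frac{49}{6}$)
$h{\left(k \right)} = k^{2}$
$T = -98$ ($T = - 2 \cdot 7^{2} = \left(-2\right) 49 = -98$)
$T \left(B + \left(A{\left(-4 \right)} - 3\right)^{2}\right) = - 98 \left(-166 + \left(- \frac{49}{6} - 3\right)^{2}\right) = - 98 \left(-166 + \left(- \frac{67}{6}\right)^{2}\right) = - 98 \left(-166 + \frac{4489}{36}\right) = \left(-98\right) \left(- \frac{1487}{36}\right) = \frac{72863}{18}$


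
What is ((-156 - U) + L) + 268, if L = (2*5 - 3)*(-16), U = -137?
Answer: 137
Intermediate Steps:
L = -112 (L = (10 - 3)*(-16) = 7*(-16) = -112)
((-156 - U) + L) + 268 = ((-156 - 1*(-137)) - 112) + 268 = ((-156 + 137) - 112) + 268 = (-19 - 112) + 268 = -131 + 268 = 137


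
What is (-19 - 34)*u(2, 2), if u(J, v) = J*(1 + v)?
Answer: -318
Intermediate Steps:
(-19 - 34)*u(2, 2) = (-19 - 34)*(2*(1 + 2)) = -106*3 = -53*6 = -318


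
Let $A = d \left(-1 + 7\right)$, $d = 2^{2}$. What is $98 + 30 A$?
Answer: $818$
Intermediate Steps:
$d = 4$
$A = 24$ ($A = 4 \left(-1 + 7\right) = 4 \cdot 6 = 24$)
$98 + 30 A = 98 + 30 \cdot 24 = 98 + 720 = 818$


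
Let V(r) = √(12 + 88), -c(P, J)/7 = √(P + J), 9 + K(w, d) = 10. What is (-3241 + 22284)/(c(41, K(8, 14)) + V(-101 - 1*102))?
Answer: -95215/979 - 133301*√42/1958 ≈ -538.47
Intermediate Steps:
K(w, d) = 1 (K(w, d) = -9 + 10 = 1)
c(P, J) = -7*√(J + P) (c(P, J) = -7*√(P + J) = -7*√(J + P))
V(r) = 10 (V(r) = √100 = 10)
(-3241 + 22284)/(c(41, K(8, 14)) + V(-101 - 1*102)) = (-3241 + 22284)/(-7*√(1 + 41) + 10) = 19043/(-7*√42 + 10) = 19043/(10 - 7*√42)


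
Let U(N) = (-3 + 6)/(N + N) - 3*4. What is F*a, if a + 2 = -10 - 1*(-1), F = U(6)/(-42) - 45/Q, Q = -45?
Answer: -2365/168 ≈ -14.077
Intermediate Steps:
U(N) = -12 + 3/(2*N) (U(N) = 3/((2*N)) - 12 = 3*(1/(2*N)) - 12 = 3/(2*N) - 12 = -12 + 3/(2*N))
F = 215/168 (F = (-12 + (3/2)/6)/(-42) - 45/(-45) = (-12 + (3/2)*(⅙))*(-1/42) - 45*(-1/45) = (-12 + ¼)*(-1/42) + 1 = -47/4*(-1/42) + 1 = 47/168 + 1 = 215/168 ≈ 1.2798)
a = -11 (a = -2 + (-10 - 1*(-1)) = -2 + (-10 + 1) = -2 - 9 = -11)
F*a = (215/168)*(-11) = -2365/168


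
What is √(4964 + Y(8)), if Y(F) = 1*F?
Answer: 2*√1243 ≈ 70.512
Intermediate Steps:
Y(F) = F
√(4964 + Y(8)) = √(4964 + 8) = √4972 = 2*√1243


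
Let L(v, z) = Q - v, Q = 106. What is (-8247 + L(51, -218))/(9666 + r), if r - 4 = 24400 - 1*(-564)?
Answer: -4096/17317 ≈ -0.23653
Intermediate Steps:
r = 24968 (r = 4 + (24400 - 1*(-564)) = 4 + (24400 + 564) = 4 + 24964 = 24968)
L(v, z) = 106 - v
(-8247 + L(51, -218))/(9666 + r) = (-8247 + (106 - 1*51))/(9666 + 24968) = (-8247 + (106 - 51))/34634 = (-8247 + 55)*(1/34634) = -8192*1/34634 = -4096/17317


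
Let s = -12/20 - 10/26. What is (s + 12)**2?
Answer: 512656/4225 ≈ 121.34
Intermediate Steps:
s = -64/65 (s = -12*1/20 - 10*1/26 = -3/5 - 5/13 = -64/65 ≈ -0.98462)
(s + 12)**2 = (-64/65 + 12)**2 = (716/65)**2 = 512656/4225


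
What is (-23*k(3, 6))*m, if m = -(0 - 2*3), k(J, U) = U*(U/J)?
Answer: -1656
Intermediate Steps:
k(J, U) = U²/J
m = 6 (m = -(0 - 6) = -1*(-6) = 6)
(-23*k(3, 6))*m = -23*6²/3*6 = -23*36/3*6 = -23*12*6 = -276*6 = -1656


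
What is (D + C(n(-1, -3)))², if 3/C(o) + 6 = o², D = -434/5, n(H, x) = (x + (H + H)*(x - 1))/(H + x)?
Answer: 964350916/126025 ≈ 7652.1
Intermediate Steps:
n(H, x) = (x + 2*H*(-1 + x))/(H + x) (n(H, x) = (x + (2*H)*(-1 + x))/(H + x) = (x + 2*H*(-1 + x))/(H + x))
D = -434/5 (D = -434*⅕ = -434/5 ≈ -86.800)
C(o) = 3/(-6 + o²)
(D + C(n(-1, -3)))² = (-434/5 + 3/(-6 + ((-3 - 2*(-1) + 2*(-1)*(-3))/(-1 - 3))²))² = (-434/5 + 3/(-6 + ((-3 + 2 + 6)/(-4))²))² = (-434/5 + 3/(-6 + (-¼*5)²))² = (-434/5 + 3/(-6 + (-5/4)²))² = (-434/5 + 3/(-6 + 25/16))² = (-434/5 + 3/(-71/16))² = (-434/5 + 3*(-16/71))² = (-434/5 - 48/71)² = (-31054/355)² = 964350916/126025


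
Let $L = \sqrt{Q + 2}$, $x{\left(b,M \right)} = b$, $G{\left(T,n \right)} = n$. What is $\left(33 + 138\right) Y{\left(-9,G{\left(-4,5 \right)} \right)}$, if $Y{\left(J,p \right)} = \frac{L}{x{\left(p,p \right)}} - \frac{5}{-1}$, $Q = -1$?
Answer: $\frac{4446}{5} \approx 889.2$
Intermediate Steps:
$L = 1$ ($L = \sqrt{-1 + 2} = \sqrt{1} = 1$)
$Y{\left(J,p \right)} = 5 + \frac{1}{p}$ ($Y{\left(J,p \right)} = 1 \frac{1}{p} - \frac{5}{-1} = \frac{1}{p} - -5 = \frac{1}{p} + 5 = 5 + \frac{1}{p}$)
$\left(33 + 138\right) Y{\left(-9,G{\left(-4,5 \right)} \right)} = \left(33 + 138\right) \left(5 + \frac{1}{5}\right) = 171 \left(5 + \frac{1}{5}\right) = 171 \cdot \frac{26}{5} = \frac{4446}{5}$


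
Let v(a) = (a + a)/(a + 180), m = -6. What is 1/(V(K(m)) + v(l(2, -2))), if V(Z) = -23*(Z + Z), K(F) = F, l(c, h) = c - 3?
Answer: 179/49402 ≈ 0.0036233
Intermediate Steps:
l(c, h) = -3 + c
V(Z) = -46*Z
v(a) = 2*a/(180 + a) (v(a) = (2*a)/(180 + a) = 2*a/(180 + a))
1/(V(K(m)) + v(l(2, -2))) = 1/(-46*(-6) + 2*(-3 + 2)/(180 + (-3 + 2))) = 1/(276 + 2*(-1)/(180 - 1)) = 1/(276 + 2*(-1)/179) = 1/(276 + 2*(-1)*(1/179)) = 1/(276 - 2/179) = 1/(49402/179) = 179/49402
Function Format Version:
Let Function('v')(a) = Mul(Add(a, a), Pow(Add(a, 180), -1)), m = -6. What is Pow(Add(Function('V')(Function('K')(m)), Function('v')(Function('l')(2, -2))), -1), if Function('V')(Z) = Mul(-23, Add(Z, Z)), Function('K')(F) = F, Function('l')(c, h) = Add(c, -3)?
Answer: Rational(179, 49402) ≈ 0.0036233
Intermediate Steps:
Function('l')(c, h) = Add(-3, c)
Function('V')(Z) = Mul(-46, Z) (Function('V')(Z) = Mul(-23, Mul(2, Z)) = Mul(-46, Z))
Function('v')(a) = Mul(2, a, Pow(Add(180, a), -1)) (Function('v')(a) = Mul(Mul(2, a), Pow(Add(180, a), -1)) = Mul(2, a, Pow(Add(180, a), -1)))
Pow(Add(Function('V')(Function('K')(m)), Function('v')(Function('l')(2, -2))), -1) = Pow(Add(Mul(-46, -6), Mul(2, Add(-3, 2), Pow(Add(180, Add(-3, 2)), -1))), -1) = Pow(Add(276, Mul(2, -1, Pow(Add(180, -1), -1))), -1) = Pow(Add(276, Mul(2, -1, Pow(179, -1))), -1) = Pow(Add(276, Mul(2, -1, Rational(1, 179))), -1) = Pow(Add(276, Rational(-2, 179)), -1) = Pow(Rational(49402, 179), -1) = Rational(179, 49402)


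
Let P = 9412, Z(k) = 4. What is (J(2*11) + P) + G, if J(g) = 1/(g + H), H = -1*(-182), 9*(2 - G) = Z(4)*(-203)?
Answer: 5816587/612 ≈ 9504.2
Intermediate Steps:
G = 830/9 (G = 2 - 4*(-203)/9 = 2 - ⅑*(-812) = 2 + 812/9 = 830/9 ≈ 92.222)
H = 182
J(g) = 1/(182 + g) (J(g) = 1/(g + 182) = 1/(182 + g))
(J(2*11) + P) + G = (1/(182 + 2*11) + 9412) + 830/9 = (1/(182 + 22) + 9412) + 830/9 = (1/204 + 9412) + 830/9 = 1920049/204 + 830/9 = 5816587/612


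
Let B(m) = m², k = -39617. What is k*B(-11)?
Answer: -4793657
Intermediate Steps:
k*B(-11) = -39617*(-11)² = -39617*121 = -4793657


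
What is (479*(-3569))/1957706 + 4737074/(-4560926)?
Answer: -8535466898235/4464476097878 ≈ -1.9119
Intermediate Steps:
(479*(-3569))/1957706 + 4737074/(-4560926) = -1709551*1/1957706 + 4737074*(-1/4560926) = -1709551/1957706 - 2368537/2280463 = -8535466898235/4464476097878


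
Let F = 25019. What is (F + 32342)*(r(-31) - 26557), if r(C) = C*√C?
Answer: -1523336077 - 1778191*I*√31 ≈ -1.5233e+9 - 9.9005e+6*I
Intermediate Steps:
r(C) = C^(3/2)
(F + 32342)*(r(-31) - 26557) = (25019 + 32342)*((-31)^(3/2) - 26557) = 57361*(-31*I*√31 - 26557) = 57361*(-26557 - 31*I*√31) = -1523336077 - 1778191*I*√31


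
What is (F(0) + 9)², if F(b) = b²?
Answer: 81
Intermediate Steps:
(F(0) + 9)² = (0² + 9)² = (0 + 9)² = 9² = 81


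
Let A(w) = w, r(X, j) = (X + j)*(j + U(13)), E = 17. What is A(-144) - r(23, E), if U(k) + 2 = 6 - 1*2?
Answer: -904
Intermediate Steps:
U(k) = 2 (U(k) = -2 + (6 - 1*2) = -2 + (6 - 2) = -2 + 4 = 2)
r(X, j) = (2 + j)*(X + j) (r(X, j) = (X + j)*(j + 2) = (X + j)*(2 + j) = (2 + j)*(X + j))
A(-144) - r(23, E) = -144 - (17² + 2*23 + 2*17 + 23*17) = -144 - (289 + 46 + 34 + 391) = -144 - 1*760 = -144 - 760 = -904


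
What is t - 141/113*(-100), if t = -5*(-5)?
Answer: 16925/113 ≈ 149.78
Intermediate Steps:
t = 25
t - 141/113*(-100) = 25 - 141/113*(-100) = 25 + 14100/113 = 16925/113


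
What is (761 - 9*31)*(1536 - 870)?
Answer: 321012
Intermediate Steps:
(761 - 9*31)*(1536 - 870) = (761 - 279)*666 = 482*666 = 321012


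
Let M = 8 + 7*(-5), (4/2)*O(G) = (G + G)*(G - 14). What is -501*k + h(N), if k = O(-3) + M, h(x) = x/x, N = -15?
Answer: -12023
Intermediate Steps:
O(G) = G*(-14 + G) (O(G) = ((G + G)*(G - 14))/2 = ((2*G)*(-14 + G))/2 = (2*G*(-14 + G))/2 = G*(-14 + G))
h(x) = 1
M = -27 (M = 8 - 35 = -27)
k = 24 (k = -3*(-14 - 3) - 27 = -3*(-17) - 27 = 51 - 27 = 24)
-501*k + h(N) = -501*24 + 1 = -12024 + 1 = -12023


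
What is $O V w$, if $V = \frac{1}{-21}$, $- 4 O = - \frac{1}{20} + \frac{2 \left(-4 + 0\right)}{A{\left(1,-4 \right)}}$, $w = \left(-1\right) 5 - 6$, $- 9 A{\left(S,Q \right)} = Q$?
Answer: $\frac{3971}{1680} \approx 2.3637$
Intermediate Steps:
$A{\left(S,Q \right)} = - \frac{Q}{9}$
$w = -11$ ($w = -5 - 6 = -11$)
$O = \frac{361}{80}$ ($O = - \frac{- \frac{1}{20} + \frac{2 \left(-4 + 0\right)}{\left(- \frac{1}{9}\right) \left(-4\right)}}{4} = - \frac{\left(-1\right) \frac{1}{20} + \frac{2 \left(-4\right)}{\frac{4}{9}}}{4} = - \frac{- \frac{1}{20} - 18}{4} = \left(- \frac{1}{4}\right) \left(- \frac{361}{20}\right) = \frac{361}{80} \approx 4.5125$)
$V = - \frac{1}{21} \approx -0.047619$
$O V w = \frac{361}{80} \left(- \frac{1}{21}\right) \left(-11\right) = \left(- \frac{361}{1680}\right) \left(-11\right) = \frac{3971}{1680}$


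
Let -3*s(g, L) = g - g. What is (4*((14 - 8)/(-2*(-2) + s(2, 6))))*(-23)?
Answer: -138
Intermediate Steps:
s(g, L) = 0 (s(g, L) = -(g - g)/3 = -⅓*0 = 0)
(4*((14 - 8)/(-2*(-2) + s(2, 6))))*(-23) = (4*((14 - 8)/(-2*(-2) + 0)))*(-23) = (4*(6/(4 + 0)))*(-23) = (4*(6/4))*(-23) = (4*(6*(¼)))*(-23) = (4*(3/2))*(-23) = 6*(-23) = -138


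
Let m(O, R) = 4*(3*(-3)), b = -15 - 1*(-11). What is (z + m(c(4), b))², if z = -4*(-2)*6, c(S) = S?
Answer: 144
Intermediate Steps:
b = -4 (b = -15 + 11 = -4)
m(O, R) = -36 (m(O, R) = 4*(-9) = -36)
z = 48 (z = 8*6 = 48)
(z + m(c(4), b))² = (48 - 36)² = 12² = 144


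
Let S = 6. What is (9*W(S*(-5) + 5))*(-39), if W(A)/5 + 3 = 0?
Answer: 5265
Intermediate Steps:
W(A) = -15 (W(A) = -15 + 5*0 = -15 + 0 = -15)
(9*W(S*(-5) + 5))*(-39) = (9*(-15))*(-39) = -135*(-39) = 5265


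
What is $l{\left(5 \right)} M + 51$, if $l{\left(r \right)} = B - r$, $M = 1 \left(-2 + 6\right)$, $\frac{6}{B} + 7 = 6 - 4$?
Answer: $\frac{131}{5} \approx 26.2$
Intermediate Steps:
$B = - \frac{6}{5}$ ($B = \frac{6}{-7 + \left(6 - 4\right)} = \frac{6}{-7 + 2} = \frac{6}{-5} = 6 \left(- \frac{1}{5}\right) = - \frac{6}{5} \approx -1.2$)
$M = 4$ ($M = 1 \cdot 4 = 4$)
$l{\left(r \right)} = - \frac{6}{5} - r$
$l{\left(5 \right)} M + 51 = \left(- \frac{6}{5} - 5\right) 4 + 51 = \left(- \frac{31}{5}\right) 4 + 51 = - \frac{124}{5} + 51 = \frac{131}{5}$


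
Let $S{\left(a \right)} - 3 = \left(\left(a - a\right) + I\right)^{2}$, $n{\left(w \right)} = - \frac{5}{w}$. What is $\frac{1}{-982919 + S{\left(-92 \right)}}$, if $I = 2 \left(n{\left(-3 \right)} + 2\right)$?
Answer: $- \frac{9}{8845760} \approx -1.0174 \cdot 10^{-6}$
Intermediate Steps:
$I = \frac{22}{3}$ ($I = 2 \left(- \frac{5}{-3} + 2\right) = 2 \left(\left(-5\right) \left(- \frac{1}{3}\right) + 2\right) = 2 \left(\frac{5}{3} + 2\right) = 2 \cdot \frac{11}{3} = \frac{22}{3} \approx 7.3333$)
$S{\left(a \right)} = \frac{511}{9}$ ($S{\left(a \right)} = 3 + \left(\left(a - a\right) + \frac{22}{3}\right)^{2} = 3 + \left(0 + \frac{22}{3}\right)^{2} = 3 + \left(\frac{22}{3}\right)^{2} = 3 + \frac{484}{9} = \frac{511}{9}$)
$\frac{1}{-982919 + S{\left(-92 \right)}} = \frac{1}{-982919 + \frac{511}{9}} = \frac{1}{- \frac{8845760}{9}} = - \frac{9}{8845760}$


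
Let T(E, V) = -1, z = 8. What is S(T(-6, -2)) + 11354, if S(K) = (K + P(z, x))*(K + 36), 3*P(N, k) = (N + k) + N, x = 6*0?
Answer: 34517/3 ≈ 11506.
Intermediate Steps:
x = 0
P(N, k) = k/3 + 2*N/3 (P(N, k) = ((N + k) + N)/3 = (k + 2*N)/3 = k/3 + 2*N/3)
S(K) = (36 + K)*(16/3 + K) (S(K) = (K + ((⅓)*0 + (⅔)*8))*(K + 36) = (K + (0 + 16/3))*(36 + K) = (K + 16/3)*(36 + K) = (16/3 + K)*(36 + K) = (36 + K)*(16/3 + K))
S(T(-6, -2)) + 11354 = (192 + (-1)² + (124/3)*(-1)) + 11354 = (192 + 1 - 124/3) + 11354 = 455/3 + 11354 = 34517/3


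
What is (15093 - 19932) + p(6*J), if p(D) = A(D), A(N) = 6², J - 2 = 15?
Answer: -4803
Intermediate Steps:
J = 17 (J = 2 + 15 = 17)
A(N) = 36
p(D) = 36
(15093 - 19932) + p(6*J) = (15093 - 19932) + 36 = -4839 + 36 = -4803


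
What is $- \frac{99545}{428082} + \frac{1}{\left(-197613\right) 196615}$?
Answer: $- \frac{1289229858510119}{5544187013206530} \approx -0.23254$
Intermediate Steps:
$- \frac{99545}{428082} + \frac{1}{\left(-197613\right) 196615} = \left(-99545\right) \frac{1}{428082} - \frac{1}{38853679995} = - \frac{99545}{428082} - \frac{1}{38853679995} = - \frac{1289229858510119}{5544187013206530}$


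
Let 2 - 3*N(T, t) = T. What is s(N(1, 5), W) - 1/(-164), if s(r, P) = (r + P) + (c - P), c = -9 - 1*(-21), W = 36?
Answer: 6071/492 ≈ 12.339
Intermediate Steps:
c = 12 (c = -9 + 21 = 12)
N(T, t) = ⅔ - T/3
s(r, P) = 12 + r (s(r, P) = (r + P) + (12 - P) = (P + r) + (12 - P) = 12 + r)
s(N(1, 5), W) - 1/(-164) = (12 + (⅔ - ⅓*1)) - 1/(-164) = (12 + (⅔ - ⅓)) - 1*(-1/164) = (12 + ⅓) + 1/164 = 37/3 + 1/164 = 6071/492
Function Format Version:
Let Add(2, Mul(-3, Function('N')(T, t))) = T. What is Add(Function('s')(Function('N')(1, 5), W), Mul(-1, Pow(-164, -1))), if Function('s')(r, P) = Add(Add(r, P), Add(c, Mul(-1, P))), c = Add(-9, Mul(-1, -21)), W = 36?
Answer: Rational(6071, 492) ≈ 12.339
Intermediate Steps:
c = 12 (c = Add(-9, 21) = 12)
Function('N')(T, t) = Add(Rational(2, 3), Mul(Rational(-1, 3), T))
Function('s')(r, P) = Add(12, r) (Function('s')(r, P) = Add(Add(r, P), Add(12, Mul(-1, P))) = Add(Add(P, r), Add(12, Mul(-1, P))) = Add(12, r))
Add(Function('s')(Function('N')(1, 5), W), Mul(-1, Pow(-164, -1))) = Add(Add(12, Add(Rational(2, 3), Mul(Rational(-1, 3), 1))), Mul(-1, Pow(-164, -1))) = Add(Add(12, Add(Rational(2, 3), Rational(-1, 3))), Mul(-1, Rational(-1, 164))) = Add(Add(12, Rational(1, 3)), Rational(1, 164)) = Add(Rational(37, 3), Rational(1, 164)) = Rational(6071, 492)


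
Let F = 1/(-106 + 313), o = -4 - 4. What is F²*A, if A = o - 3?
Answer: -11/42849 ≈ -0.00025672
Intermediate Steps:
o = -8
F = 1/207 ≈ 0.0048309
A = -11 (A = -8 - 3 = -11)
F²*A = (1/207)²*(-11) = (1/42849)*(-11) = -11/42849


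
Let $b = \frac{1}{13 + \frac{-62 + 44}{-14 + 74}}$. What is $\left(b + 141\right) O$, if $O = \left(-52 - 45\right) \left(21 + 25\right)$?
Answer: $- \frac{79945654}{127} \approx -6.2949 \cdot 10^{5}$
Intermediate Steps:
$O = -4462$ ($O = \left(-97\right) 46 = -4462$)
$b = \frac{10}{127}$ ($b = \frac{1}{13 - \frac{18}{60}} = \frac{1}{13 - \frac{3}{10}} = \frac{1}{\frac{127}{10}} = \frac{10}{127} \approx 0.07874$)
$\left(b + 141\right) O = \left(\frac{10}{127} + 141\right) \left(-4462\right) = \frac{17917}{127} \left(-4462\right) = - \frac{79945654}{127}$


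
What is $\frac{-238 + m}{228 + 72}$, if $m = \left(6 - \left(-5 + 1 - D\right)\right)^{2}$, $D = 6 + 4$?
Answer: $\frac{27}{50} \approx 0.54$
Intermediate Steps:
$D = 10$
$m = 400$ ($m = \left(6 + \left(\left(10 + 5\right) - \frac{2}{2}\right)\right)^{2} = \left(6 + \left(15 - 1\right)\right)^{2} = \left(6 + 14\right)^{2} = 20^{2} = 400$)
$\frac{-238 + m}{228 + 72} = \frac{-238 + 400}{228 + 72} = \frac{162}{300} = 162 \cdot \frac{1}{300} = \frac{27}{50}$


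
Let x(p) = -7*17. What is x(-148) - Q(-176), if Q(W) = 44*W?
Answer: 7625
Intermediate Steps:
x(p) = -119
x(-148) - Q(-176) = -119 - 44*(-176) = -119 - 1*(-7744) = -119 + 7744 = 7625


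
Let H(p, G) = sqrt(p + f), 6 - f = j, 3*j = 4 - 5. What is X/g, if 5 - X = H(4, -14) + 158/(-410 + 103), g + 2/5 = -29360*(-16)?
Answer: 8465/721080986 - 5*sqrt(93)/7046394 ≈ 4.8963e-6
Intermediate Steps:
j = -1/3 (j = (4 - 5)/3 = (1/3)*(-1) = -1/3 ≈ -0.33333)
f = 19/3 (f = 6 - 1*(-1/3) = 6 + 1/3 = 19/3 ≈ 6.3333)
H(p, G) = sqrt(19/3 + p) (H(p, G) = sqrt(p + 19/3) = sqrt(19/3 + p))
g = 2348798/5 (g = -2/5 - 29360*(-16) = -2/5 + 469760 = 2348798/5 ≈ 4.6976e+5)
X = 1693/307 - sqrt(93)/3 (X = 5 - (sqrt(57 + 9*4)/3 + 158/(-410 + 103)) = 5 - (sqrt(57 + 36)/3 + 158/(-307)) = 5 - (sqrt(93)/3 + 158*(-1/307)) = 5 - (sqrt(93)/3 - 158/307) = 5 - (-158/307 + sqrt(93)/3) = 5 + (158/307 - sqrt(93)/3) = 1693/307 - sqrt(93)/3 ≈ 2.3001)
X/g = (1693/307 - sqrt(93)/3)/(2348798/5) = (1693/307 - sqrt(93)/3)*(5/2348798) = 8465/721080986 - 5*sqrt(93)/7046394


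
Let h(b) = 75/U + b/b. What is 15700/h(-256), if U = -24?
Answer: -125600/17 ≈ -7388.2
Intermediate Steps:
h(b) = -17/8 (h(b) = 75/(-24) + b/b = 75*(-1/24) + 1 = -25/8 + 1 = -17/8)
15700/h(-256) = 15700/(-17/8) = 15700*(-8/17) = -125600/17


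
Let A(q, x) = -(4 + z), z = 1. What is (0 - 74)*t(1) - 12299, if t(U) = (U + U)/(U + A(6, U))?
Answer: -12262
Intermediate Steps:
A(q, x) = -5 (A(q, x) = -(4 + 1) = -1*5 = -5)
t(U) = 2*U/(-5 + U) (t(U) = (U + U)/(U - 5) = (2*U)/(-5 + U) = 2*U/(-5 + U))
(0 - 74)*t(1) - 12299 = (0 - 74)*(2*1/(-5 + 1)) - 12299 = -148/(-4) - 12299 = -148*(-1)/4 - 12299 = -74*(-½) - 12299 = 37 - 12299 = -12262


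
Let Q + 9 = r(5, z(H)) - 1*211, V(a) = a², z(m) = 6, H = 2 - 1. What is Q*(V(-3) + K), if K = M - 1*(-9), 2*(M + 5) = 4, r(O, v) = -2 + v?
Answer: -3240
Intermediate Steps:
H = 1
M = -3 (M = -5 + (½)*4 = -5 + 2 = -3)
K = 6 (K = -3 - 1*(-9) = -3 + 9 = 6)
Q = -216 (Q = -9 + ((-2 + 6) - 1*211) = -9 + (4 - 211) = -9 - 207 = -216)
Q*(V(-3) + K) = -216*((-3)² + 6) = -216*(9 + 6) = -216*15 = -3240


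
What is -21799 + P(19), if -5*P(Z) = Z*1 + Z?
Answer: -109033/5 ≈ -21807.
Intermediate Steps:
P(Z) = -2*Z/5 (P(Z) = -(Z*1 + Z)/5 = -(Z + Z)/5 = -2*Z/5)
-21799 + P(19) = -21799 - ⅖*19 = -21799 - 38/5 = -109033/5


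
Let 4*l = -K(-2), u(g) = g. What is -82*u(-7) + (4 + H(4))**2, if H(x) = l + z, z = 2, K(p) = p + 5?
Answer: 9625/16 ≈ 601.56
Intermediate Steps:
K(p) = 5 + p
l = -3/4 (l = (-(5 - 2))/4 = (-1*3)/4 = (1/4)*(-3) = -3/4 ≈ -0.75000)
H(x) = 5/4 (H(x) = -3/4 + 2 = 5/4)
-82*u(-7) + (4 + H(4))**2 = -82*(-7) + (4 + 5/4)**2 = 574 + (21/4)**2 = 574 + 441/16 = 9625/16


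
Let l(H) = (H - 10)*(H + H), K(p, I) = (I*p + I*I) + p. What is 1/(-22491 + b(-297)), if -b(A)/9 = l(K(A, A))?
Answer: -1/558303240249 ≈ -1.7911e-12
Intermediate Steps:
K(p, I) = p + I² + I*p (K(p, I) = (I*p + I²) + p = (I² + I*p) + p = p + I² + I*p)
l(H) = 2*H*(-10 + H) (l(H) = (-10 + H)*(2*H) = 2*H*(-10 + H))
b(A) = -18*(A + 2*A²)*(-10 + A + 2*A²) (b(A) = -18*(A + A² + A*A)*(-10 + (A + A² + A*A)) = -18*(A + A² + A²)*(-10 + (A + A² + A²)) = -18*(A + 2*A²)*(-10 + (A + 2*A²)) = -18*(A + 2*A²)*(-10 + A + 2*A²))
1/(-22491 + b(-297)) = 1/(-22491 - 18*(-297)*(1 + 2*(-297))*(-10 - 297 + 2*(-297)²)) = 1/(-22491 - 18*(-297)*(1 - 594)*(-10 - 297 + 2*88209)) = 1/(-22491 - 18*(-297)*(-593)*(-10 - 297 + 176418)) = 1/(-22491 - 18*(-297)*(-593)*176111) = 1/(-22491 - 558303217758) = 1/(-558303240249) = -1/558303240249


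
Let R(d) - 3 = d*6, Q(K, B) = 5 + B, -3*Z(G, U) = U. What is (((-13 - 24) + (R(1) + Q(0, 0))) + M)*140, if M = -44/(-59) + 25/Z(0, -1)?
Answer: 435680/59 ≈ 7384.4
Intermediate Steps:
Z(G, U) = -U/3
R(d) = 3 + 6*d (R(d) = 3 + d*6 = 3 + 6*d)
M = 4469/59 (M = -44/(-59) + 25/((-1/3*(-1))) = -44*(-1/59) + 25/(1/3) = 44/59 + 25*3 = 44/59 + 75 = 4469/59 ≈ 75.746)
(((-13 - 24) + (R(1) + Q(0, 0))) + M)*140 = (((-13 - 24) + ((3 + 6*1) + (5 + 0))) + 4469/59)*140 = ((-37 + ((3 + 6) + 5)) + 4469/59)*140 = ((-37 + (9 + 5)) + 4469/59)*140 = ((-37 + 14) + 4469/59)*140 = (-23 + 4469/59)*140 = (3112/59)*140 = 435680/59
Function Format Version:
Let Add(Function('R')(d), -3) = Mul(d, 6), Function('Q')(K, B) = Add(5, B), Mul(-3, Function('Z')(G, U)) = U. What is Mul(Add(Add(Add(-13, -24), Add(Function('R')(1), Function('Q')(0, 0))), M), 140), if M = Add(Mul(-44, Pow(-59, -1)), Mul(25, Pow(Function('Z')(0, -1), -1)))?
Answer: Rational(435680, 59) ≈ 7384.4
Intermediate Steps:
Function('Z')(G, U) = Mul(Rational(-1, 3), U)
Function('R')(d) = Add(3, Mul(6, d)) (Function('R')(d) = Add(3, Mul(d, 6)) = Add(3, Mul(6, d)))
M = Rational(4469, 59) (M = Add(Mul(-44, Pow(-59, -1)), Mul(25, Pow(Mul(Rational(-1, 3), -1), -1))) = Add(Mul(-44, Rational(-1, 59)), Mul(25, Pow(Rational(1, 3), -1))) = Add(Rational(44, 59), Mul(25, 3)) = Add(Rational(44, 59), 75) = Rational(4469, 59) ≈ 75.746)
Mul(Add(Add(Add(-13, -24), Add(Function('R')(1), Function('Q')(0, 0))), M), 140) = Mul(Add(Add(Add(-13, -24), Add(Add(3, Mul(6, 1)), Add(5, 0))), Rational(4469, 59)), 140) = Mul(Add(Add(-37, Add(Add(3, 6), 5)), Rational(4469, 59)), 140) = Mul(Add(Add(-37, Add(9, 5)), Rational(4469, 59)), 140) = Mul(Add(Add(-37, 14), Rational(4469, 59)), 140) = Mul(Add(-23, Rational(4469, 59)), 140) = Mul(Rational(3112, 59), 140) = Rational(435680, 59)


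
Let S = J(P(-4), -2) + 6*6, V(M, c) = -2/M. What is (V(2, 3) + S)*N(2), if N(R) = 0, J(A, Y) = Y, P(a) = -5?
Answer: 0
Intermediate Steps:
S = 34 (S = -2 + 6*6 = -2 + 36 = 34)
(V(2, 3) + S)*N(2) = (-2/2 + 34)*0 = (-2*½ + 34)*0 = (-1 + 34)*0 = 33*0 = 0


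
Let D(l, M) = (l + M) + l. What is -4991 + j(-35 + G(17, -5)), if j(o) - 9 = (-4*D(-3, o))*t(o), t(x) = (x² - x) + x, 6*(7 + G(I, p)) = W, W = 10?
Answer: 8005882/27 ≈ 2.9651e+5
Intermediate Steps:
G(I, p) = -16/3 (G(I, p) = -7 + (⅙)*10 = -7 + 5/3 = -16/3)
D(l, M) = M + 2*l (D(l, M) = (M + l) + l = M + 2*l)
t(x) = x²
j(o) = 9 + o²*(24 - 4*o) (j(o) = 9 + (-4*(o + 2*(-3)))*o² = 9 + (-4*(o - 6))*o² = 9 + (-4*(-6 + o))*o² = 9 + (24 - 4*o)*o² = 9 + o²*(24 - 4*o))
-4991 + j(-35 + G(17, -5)) = -4991 + (9 + 4*(-35 - 16/3)²*(6 - (-35 - 16/3))) = -4991 + (9 + 4*(-121/3)²*(6 - 1*(-121/3))) = -4991 + (9 + 4*(14641/9)*(6 + 121/3)) = -4991 + (9 + 4*(14641/9)*(139/3)) = -4991 + (9 + 8140396/27) = -4991 + 8140639/27 = 8005882/27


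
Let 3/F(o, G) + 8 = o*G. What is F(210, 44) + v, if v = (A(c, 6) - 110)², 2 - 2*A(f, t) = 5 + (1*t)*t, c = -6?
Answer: 154822951/9232 ≈ 16770.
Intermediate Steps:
F(o, G) = 3/(-8 + G*o) (F(o, G) = 3/(-8 + o*G) = 3/(-8 + G*o))
A(f, t) = -3/2 - t²/2 (A(f, t) = 1 - (5 + (1*t)*t)/2 = 1 - (5 + t*t)/2 = 1 - (5 + t²)/2 = 1 + (-5/2 - t²/2) = -3/2 - t²/2)
v = 67081/4 (v = ((-3/2 - ½*6²) - 110)² = ((-3/2 - ½*36) - 110)² = ((-3/2 - 18) - 110)² = (-39/2 - 110)² = (-259/2)² = 67081/4 ≈ 16770.)
F(210, 44) + v = 3/(-8 + 44*210) + 67081/4 = 3/(-8 + 9240) + 67081/4 = 3/9232 + 67081/4 = 154822951/9232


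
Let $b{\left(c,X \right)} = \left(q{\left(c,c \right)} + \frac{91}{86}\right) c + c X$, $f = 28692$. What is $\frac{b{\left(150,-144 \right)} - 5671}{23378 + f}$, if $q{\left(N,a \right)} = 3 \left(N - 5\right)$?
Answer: $\frac{819961}{1119505} \approx 0.73243$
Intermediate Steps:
$q{\left(N,a \right)} = -15 + 3 N$ ($q{\left(N,a \right)} = 3 \left(-5 + N\right) = -15 + 3 N$)
$b{\left(c,X \right)} = X c + c \left(- \frac{1199}{86} + 3 c\right)$ ($b{\left(c,X \right)} = \left(\left(-15 + 3 c\right) + \frac{91}{86}\right) c + c X = \left(\left(-15 + 3 c\right) + 91 \cdot \frac{1}{86}\right) c + X c = \left(\left(-15 + 3 c\right) + \frac{91}{86}\right) c + X c = \left(- \frac{1199}{86} + 3 c\right) c + X c = c \left(- \frac{1199}{86} + 3 c\right) + X c = X c + c \left(- \frac{1199}{86} + 3 c\right)$)
$\frac{b{\left(150,-144 \right)} - 5671}{23378 + f} = \frac{\frac{1}{86} \cdot 150 \left(-1199 + 86 \left(-144\right) + 258 \cdot 150\right) - 5671}{23378 + 28692} = \frac{\frac{1}{86} \cdot 150 \left(-1199 - 12384 + 38700\right) - 5671}{52070} = \left(\frac{1}{86} \cdot 150 \cdot 25117 - 5671\right) \frac{1}{52070} = \left(\frac{1883775}{43} - 5671\right) \frac{1}{52070} = \frac{1639922}{43} \cdot \frac{1}{52070} = \frac{819961}{1119505}$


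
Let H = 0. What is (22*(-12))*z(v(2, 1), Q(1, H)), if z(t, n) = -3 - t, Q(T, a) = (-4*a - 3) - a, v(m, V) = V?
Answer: 1056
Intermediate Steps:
Q(T, a) = -3 - 5*a (Q(T, a) = (-3 - 4*a) - a = -3 - 5*a)
(22*(-12))*z(v(2, 1), Q(1, H)) = (22*(-12))*(-3 - 1*1) = -264*(-3 - 1) = -264*(-4) = 1056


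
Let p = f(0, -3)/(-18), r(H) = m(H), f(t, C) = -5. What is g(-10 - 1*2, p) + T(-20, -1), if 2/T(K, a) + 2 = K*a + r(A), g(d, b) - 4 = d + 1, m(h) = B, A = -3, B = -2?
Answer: -55/8 ≈ -6.8750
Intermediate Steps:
m(h) = -2
r(H) = -2
p = 5/18 (p = -5/(-18) = -5*(-1/18) = 5/18 ≈ 0.27778)
g(d, b) = 5 + d (g(d, b) = 4 + (d + 1) = 4 + (1 + d) = 5 + d)
T(K, a) = 2/(-4 + K*a) (T(K, a) = 2/(-2 + (K*a - 2)) = 2/(-2 + (-2 + K*a)) = 2/(-4 + K*a))
g(-10 - 1*2, p) + T(-20, -1) = (5 + (-10 - 1*2)) + 2/(-4 - 20*(-1)) = (5 + (-10 - 2)) + 2/(-4 + 20) = (5 - 12) + 2/16 = -7 + 2*(1/16) = -7 + ⅛ = -55/8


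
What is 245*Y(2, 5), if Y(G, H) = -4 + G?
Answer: -490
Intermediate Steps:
245*Y(2, 5) = 245*(-4 + 2) = 245*(-2) = -490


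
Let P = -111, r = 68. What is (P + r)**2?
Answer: 1849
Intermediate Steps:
(P + r)**2 = (-111 + 68)**2 = (-43)**2 = 1849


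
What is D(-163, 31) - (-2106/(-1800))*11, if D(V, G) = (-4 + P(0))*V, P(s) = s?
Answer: 63913/100 ≈ 639.13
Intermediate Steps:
D(V, G) = -4*V (D(V, G) = (-4 + 0)*V = -4*V)
D(-163, 31) - (-2106/(-1800))*11 = -4*(-163) - (-2106/(-1800))*11 = 652 - (-2106*(-1/1800))*11 = 652 - 117*11/100 = 652 - 1*1287/100 = 652 - 1287/100 = 63913/100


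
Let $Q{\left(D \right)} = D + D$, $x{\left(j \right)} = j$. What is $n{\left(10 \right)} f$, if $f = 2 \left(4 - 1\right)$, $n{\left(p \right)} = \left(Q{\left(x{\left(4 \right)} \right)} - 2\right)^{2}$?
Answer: $216$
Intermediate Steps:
$Q{\left(D \right)} = 2 D$
$n{\left(p \right)} = 36$ ($n{\left(p \right)} = \left(2 \cdot 4 - 2\right)^{2} = \left(8 - 2\right)^{2} = 6^{2} = 36$)
$f = 6$ ($f = 2 \cdot 3 = 6$)
$n{\left(10 \right)} f = 36 \cdot 6 = 216$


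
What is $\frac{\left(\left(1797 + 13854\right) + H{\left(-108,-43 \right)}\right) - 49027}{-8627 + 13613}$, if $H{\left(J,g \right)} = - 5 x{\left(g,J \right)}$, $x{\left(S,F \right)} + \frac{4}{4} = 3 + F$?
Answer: $- \frac{16423}{2493} \approx -6.5876$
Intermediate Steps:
$x{\left(S,F \right)} = 2 + F$ ($x{\left(S,F \right)} = -1 + \left(3 + F\right) = 2 + F$)
$H{\left(J,g \right)} = -10 - 5 J$ ($H{\left(J,g \right)} = - 5 \left(2 + J\right) = -10 - 5 J$)
$\frac{\left(\left(1797 + 13854\right) + H{\left(-108,-43 \right)}\right) - 49027}{-8627 + 13613} = \frac{\left(\left(1797 + 13854\right) - -530\right) - 49027}{-8627 + 13613} = \frac{\left(15651 + \left(-10 + 540\right)\right) - 49027}{4986} = \left(\left(15651 + 530\right) - 49027\right) \frac{1}{4986} = \left(16181 - 49027\right) \frac{1}{4986} = \left(-32846\right) \frac{1}{4986} = - \frac{16423}{2493}$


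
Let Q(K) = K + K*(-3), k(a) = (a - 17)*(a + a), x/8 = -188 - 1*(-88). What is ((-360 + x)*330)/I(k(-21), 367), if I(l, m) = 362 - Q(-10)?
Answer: -63800/57 ≈ -1119.3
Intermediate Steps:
x = -800 (x = 8*(-188 - 1*(-88)) = 8*(-188 + 88) = 8*(-100) = -800)
k(a) = 2*a*(-17 + a) (k(a) = (-17 + a)*(2*a) = 2*a*(-17 + a))
Q(K) = -2*K (Q(K) = K - 3*K = -2*K)
I(l, m) = 342 (I(l, m) = 362 - (-2)*(-10) = 362 - 1*20 = 362 - 20 = 342)
((-360 + x)*330)/I(k(-21), 367) = ((-360 - 800)*330)/342 = -1160*330*(1/342) = -382800*1/342 = -63800/57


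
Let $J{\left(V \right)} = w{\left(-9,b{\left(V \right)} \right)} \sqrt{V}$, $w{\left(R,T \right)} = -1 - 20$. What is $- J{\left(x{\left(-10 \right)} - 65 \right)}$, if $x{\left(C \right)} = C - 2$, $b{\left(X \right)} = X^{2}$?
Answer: $21 i \sqrt{77} \approx 184.27 i$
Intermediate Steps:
$w{\left(R,T \right)} = -21$ ($w{\left(R,T \right)} = -1 - 20 = -21$)
$x{\left(C \right)} = -2 + C$ ($x{\left(C \right)} = C - 2 = -2 + C$)
$J{\left(V \right)} = - 21 \sqrt{V}$
$- J{\left(x{\left(-10 \right)} - 65 \right)} = - \left(-21\right) \sqrt{\left(-2 - 10\right) - 65} = - \left(-21\right) \sqrt{-12 - 65} = - \left(-21\right) \sqrt{-77} = - \left(-21\right) i \sqrt{77} = 21 i \sqrt{77}$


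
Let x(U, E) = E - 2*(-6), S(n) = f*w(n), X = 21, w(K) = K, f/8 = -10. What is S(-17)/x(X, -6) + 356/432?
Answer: 24569/108 ≈ 227.49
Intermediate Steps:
f = -80 (f = 8*(-10) = -80)
S(n) = -80*n
x(U, E) = 12 + E (x(U, E) = E + 12 = 12 + E)
S(-17)/x(X, -6) + 356/432 = (-80*(-17))/(12 - 6) + 356/432 = 1360/6 + 356*(1/432) = 1360*(⅙) + 89/108 = 680/3 + 89/108 = 24569/108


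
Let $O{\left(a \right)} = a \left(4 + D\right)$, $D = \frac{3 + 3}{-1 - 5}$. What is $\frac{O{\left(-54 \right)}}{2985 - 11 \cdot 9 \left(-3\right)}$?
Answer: $- \frac{27}{547} \approx -0.04936$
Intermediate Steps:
$D = -1$ ($D = \frac{6}{-6} = 6 \left(- \frac{1}{6}\right) = -1$)
$O{\left(a \right)} = 3 a$ ($O{\left(a \right)} = a \left(4 - 1\right) = a 3 = 3 a$)
$\frac{O{\left(-54 \right)}}{2985 - 11 \cdot 9 \left(-3\right)} = \frac{3 \left(-54\right)}{2985 - 11 \cdot 9 \left(-3\right)} = - \frac{162}{2985 - 99 \left(-3\right)} = - \frac{162}{2985 - -297} = - \frac{162}{2985 + 297} = - \frac{162}{3282} = \left(-162\right) \frac{1}{3282} = - \frac{27}{547}$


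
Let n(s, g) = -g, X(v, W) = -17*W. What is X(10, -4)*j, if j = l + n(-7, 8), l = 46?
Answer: 2584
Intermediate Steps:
j = 38 (j = 46 - 1*8 = 46 - 8 = 38)
X(10, -4)*j = -17*(-4)*38 = 68*38 = 2584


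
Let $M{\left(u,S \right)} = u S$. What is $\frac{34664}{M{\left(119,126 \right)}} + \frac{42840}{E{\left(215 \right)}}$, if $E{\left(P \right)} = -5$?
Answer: $- \frac{9173852}{1071} \approx -8565.7$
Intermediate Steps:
$M{\left(u,S \right)} = S u$
$\frac{34664}{M{\left(119,126 \right)}} + \frac{42840}{E{\left(215 \right)}} = \frac{34664}{126 \cdot 119} + \frac{42840}{-5} = \frac{34664}{14994} + 42840 \left(- \frac{1}{5}\right) = 34664 \cdot \frac{1}{14994} - 8568 = \frac{2476}{1071} - 8568 = - \frac{9173852}{1071}$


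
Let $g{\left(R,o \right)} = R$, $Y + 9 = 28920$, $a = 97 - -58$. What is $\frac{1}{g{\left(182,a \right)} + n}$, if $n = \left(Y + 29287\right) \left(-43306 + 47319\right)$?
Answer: $\frac{1}{233548756} \approx 4.2818 \cdot 10^{-9}$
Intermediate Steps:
$a = 155$ ($a = 97 + 58 = 155$)
$Y = 28911$ ($Y = -9 + 28920 = 28911$)
$n = 233548574$ ($n = \left(28911 + 29287\right) \left(-43306 + 47319\right) = 58198 \cdot 4013 = 233548574$)
$\frac{1}{g{\left(182,a \right)} + n} = \frac{1}{182 + 233548574} = \frac{1}{233548756}$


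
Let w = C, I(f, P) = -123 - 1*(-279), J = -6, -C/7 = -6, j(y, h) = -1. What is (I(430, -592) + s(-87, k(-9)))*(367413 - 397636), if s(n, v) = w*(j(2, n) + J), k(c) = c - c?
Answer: 4170774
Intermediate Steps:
C = 42 (C = -7*(-6) = 42)
I(f, P) = 156 (I(f, P) = -123 + 279 = 156)
w = 42
k(c) = 0
s(n, v) = -294 (s(n, v) = 42*(-1 - 6) = 42*(-7) = -294)
(I(430, -592) + s(-87, k(-9)))*(367413 - 397636) = (156 - 294)*(367413 - 397636) = -138*(-30223) = 4170774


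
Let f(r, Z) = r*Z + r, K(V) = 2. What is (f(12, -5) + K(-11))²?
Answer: 2116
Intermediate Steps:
f(r, Z) = r + Z*r (f(r, Z) = Z*r + r = r + Z*r)
(f(12, -5) + K(-11))² = (12*(1 - 5) + 2)² = (12*(-4) + 2)² = (-48 + 2)² = (-46)² = 2116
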